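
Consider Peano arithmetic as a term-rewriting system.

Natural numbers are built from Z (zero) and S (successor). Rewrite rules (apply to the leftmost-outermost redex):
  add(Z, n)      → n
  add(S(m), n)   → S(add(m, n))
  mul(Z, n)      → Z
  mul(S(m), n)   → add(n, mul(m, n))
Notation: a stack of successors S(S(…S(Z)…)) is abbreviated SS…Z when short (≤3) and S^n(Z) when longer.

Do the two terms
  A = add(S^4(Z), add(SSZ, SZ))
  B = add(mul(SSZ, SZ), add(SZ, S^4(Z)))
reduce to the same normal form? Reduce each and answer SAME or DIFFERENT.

Term A:
  start: add(S^4(Z), add(SSZ, SZ))
  [1] S(add(SSSZ, add(SSZ, SZ)))
  [2] S(S(add(SSZ, add(SSZ, SZ))))
  [3] S(S(S(add(SZ, add(SSZ, SZ)))))
  [4] S(S(S(S(add(Z, add(SSZ, SZ))))))
  [5] S(S(S(S(add(SSZ, SZ)))))
  [6] S(S(S(S(S(add(SZ, SZ))))))
  [7] S(S(S(S(S(S(add(Z, SZ)))))))
  [8] S^7(Z)

Term B:
  start: add(mul(SSZ, SZ), add(SZ, S^4(Z)))
  [1] add(add(SZ, mul(SZ, SZ)), add(SZ, S^4(Z)))
  [2] add(S(add(Z, mul(SZ, SZ))), add(SZ, S^4(Z)))
  [3] S(add(add(Z, mul(SZ, SZ)), add(SZ, S^4(Z))))
  [4] S(add(mul(SZ, SZ), add(SZ, S^4(Z))))
  [5] S(add(add(SZ, mul(Z, SZ)), add(SZ, S^4(Z))))
  [6] S(add(S(add(Z, mul(Z, SZ))), add(SZ, S^4(Z))))
  [7] S(S(add(add(Z, mul(Z, SZ)), add(SZ, S^4(Z)))))
  [8] S(S(add(mul(Z, SZ), add(SZ, S^4(Z)))))
  [9] S(S(add(Z, add(SZ, S^4(Z)))))
  [10] S(S(add(SZ, S^4(Z))))
  [11] S(S(S(add(Z, S^4(Z)))))
  [12] S^7(Z)

Answer: SAME — A ⇓ S^7(Z), B ⇓ S^7(Z)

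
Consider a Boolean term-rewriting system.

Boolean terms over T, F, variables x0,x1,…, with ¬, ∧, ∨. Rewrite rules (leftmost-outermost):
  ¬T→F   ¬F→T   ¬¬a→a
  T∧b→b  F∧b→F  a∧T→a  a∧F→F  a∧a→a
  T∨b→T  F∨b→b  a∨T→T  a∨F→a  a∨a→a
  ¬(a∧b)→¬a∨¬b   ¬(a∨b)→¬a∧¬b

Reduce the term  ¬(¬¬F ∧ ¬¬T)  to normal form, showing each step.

  start: ¬(¬¬F ∧ ¬¬T)
  step 1: ¬¬¬F ∨ ¬¬¬T
  step 2: ¬F ∨ ¬¬¬T
  step 3: T ∨ ¬¬¬T
  step 4: T

Answer: normal form = T  (in 4 steps)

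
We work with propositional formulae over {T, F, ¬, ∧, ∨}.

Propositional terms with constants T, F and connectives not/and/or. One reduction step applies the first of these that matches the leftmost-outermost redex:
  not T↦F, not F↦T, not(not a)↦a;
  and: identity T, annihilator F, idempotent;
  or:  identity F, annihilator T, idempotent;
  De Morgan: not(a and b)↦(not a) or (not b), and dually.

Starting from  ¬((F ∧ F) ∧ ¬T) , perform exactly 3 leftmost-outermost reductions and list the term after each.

Answer: after 3 steps: ¬F ∨ ¬¬T

Reduction:
  start: ¬((F ∧ F) ∧ ¬T)
  →1  ¬(F ∧ F) ∨ ¬¬T
  →2  (¬F ∨ ¬F) ∨ ¬¬T
  →3  ¬F ∨ ¬¬T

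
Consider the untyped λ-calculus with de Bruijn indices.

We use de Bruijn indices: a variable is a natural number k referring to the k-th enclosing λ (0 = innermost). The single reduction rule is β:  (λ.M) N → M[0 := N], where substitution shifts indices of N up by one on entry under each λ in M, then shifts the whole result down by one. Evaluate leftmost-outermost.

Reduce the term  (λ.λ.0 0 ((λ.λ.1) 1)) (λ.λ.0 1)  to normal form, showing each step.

Answer: normal form = λ.0 0 (λ.λ.λ.0 1)  (in 2 steps)

Working:
  start: (λ.λ.0 0 ((λ.λ.1) 1)) (λ.λ.0 1)
  →1  λ.0 0 ((λ.λ.1) (λ.λ.0 1))
  →2  λ.0 0 (λ.λ.λ.0 1)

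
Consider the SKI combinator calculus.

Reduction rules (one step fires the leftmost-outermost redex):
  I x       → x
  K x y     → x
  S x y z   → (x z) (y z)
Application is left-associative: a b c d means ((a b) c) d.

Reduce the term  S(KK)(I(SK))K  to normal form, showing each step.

Answer: normal form = K(SKK)  (in 3 steps)

Working:
  start: S(KK)(I(SK))K
  [1] KKK(I(SK)K)
  [2] K(I(SK)K)
  [3] K(SKK)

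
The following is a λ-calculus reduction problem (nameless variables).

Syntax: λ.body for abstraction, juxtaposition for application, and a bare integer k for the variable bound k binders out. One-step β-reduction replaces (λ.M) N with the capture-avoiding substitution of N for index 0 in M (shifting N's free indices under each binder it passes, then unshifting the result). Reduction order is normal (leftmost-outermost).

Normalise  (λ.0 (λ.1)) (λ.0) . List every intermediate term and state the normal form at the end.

  start: (λ.0 (λ.1)) (λ.0)
  [1] (λ.0) (λ.λ.0)
  [2] λ.λ.0

Answer: normal form = λ.λ.0  (in 2 steps)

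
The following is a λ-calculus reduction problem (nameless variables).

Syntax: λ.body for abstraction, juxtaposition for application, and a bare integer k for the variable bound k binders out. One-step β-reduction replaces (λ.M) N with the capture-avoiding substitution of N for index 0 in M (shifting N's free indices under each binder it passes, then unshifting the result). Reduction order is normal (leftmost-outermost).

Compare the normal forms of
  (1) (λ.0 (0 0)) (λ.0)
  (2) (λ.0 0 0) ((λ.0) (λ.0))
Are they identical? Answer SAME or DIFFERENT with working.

Answer: SAME — A ⇓ λ.0, B ⇓ λ.0

Reduction:
Term A:
  start: (λ.0 (0 0)) (λ.0)
  [1] (λ.0) ((λ.0) (λ.0))
  [2] (λ.0) (λ.0)
  [3] λ.0

Term B:
  start: (λ.0 0 0) ((λ.0) (λ.0))
  [1] (λ.0) (λ.0) ((λ.0) (λ.0)) ((λ.0) (λ.0))
  [2] (λ.0) ((λ.0) (λ.0)) ((λ.0) (λ.0))
  [3] (λ.0) (λ.0) ((λ.0) (λ.0))
  [4] (λ.0) ((λ.0) (λ.0))
  [5] (λ.0) (λ.0)
  [6] λ.0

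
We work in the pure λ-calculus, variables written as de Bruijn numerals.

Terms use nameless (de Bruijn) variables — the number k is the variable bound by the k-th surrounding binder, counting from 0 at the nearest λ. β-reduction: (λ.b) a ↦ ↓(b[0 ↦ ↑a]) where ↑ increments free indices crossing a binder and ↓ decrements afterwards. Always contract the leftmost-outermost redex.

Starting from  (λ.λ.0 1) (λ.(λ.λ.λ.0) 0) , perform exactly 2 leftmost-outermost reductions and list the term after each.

Answer: after 2 steps: λ.0 (λ.λ.λ.0)

Working:
  start: (λ.λ.0 1) (λ.(λ.λ.λ.0) 0)
  →1  λ.0 (λ.(λ.λ.λ.0) 0)
  →2  λ.0 (λ.λ.λ.0)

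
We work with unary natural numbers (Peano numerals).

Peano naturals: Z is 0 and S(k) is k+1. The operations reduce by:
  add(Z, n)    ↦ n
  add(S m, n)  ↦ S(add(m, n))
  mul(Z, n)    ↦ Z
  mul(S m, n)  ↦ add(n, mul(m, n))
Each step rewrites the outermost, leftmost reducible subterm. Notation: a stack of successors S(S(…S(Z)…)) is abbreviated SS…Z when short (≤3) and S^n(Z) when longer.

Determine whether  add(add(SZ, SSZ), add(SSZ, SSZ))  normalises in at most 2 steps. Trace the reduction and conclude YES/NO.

  start: add(add(SZ, SSZ), add(SSZ, SSZ))
  [1] add(S(add(Z, SSZ)), add(SSZ, SSZ))
  [2] S(add(add(Z, SSZ), add(SSZ, SSZ)))

Answer: NO — after 2 steps the term is S(add(add(Z, SSZ), add(SSZ, SSZ))), not yet normal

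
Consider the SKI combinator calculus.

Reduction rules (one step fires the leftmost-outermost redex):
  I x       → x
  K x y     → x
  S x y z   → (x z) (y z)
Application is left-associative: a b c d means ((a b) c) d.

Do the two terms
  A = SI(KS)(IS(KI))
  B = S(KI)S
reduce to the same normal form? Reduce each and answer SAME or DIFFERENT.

Term A:
  start: SI(KS)(IS(KI))
  step 1: I(IS(KI))(KS(IS(KI)))
  step 2: IS(KI)(KS(IS(KI)))
  step 3: S(KI)(KS(IS(KI)))
  step 4: S(KI)S

Term B:
  start: S(KI)S

Answer: SAME — A ⇓ S(KI)S, B ⇓ S(KI)S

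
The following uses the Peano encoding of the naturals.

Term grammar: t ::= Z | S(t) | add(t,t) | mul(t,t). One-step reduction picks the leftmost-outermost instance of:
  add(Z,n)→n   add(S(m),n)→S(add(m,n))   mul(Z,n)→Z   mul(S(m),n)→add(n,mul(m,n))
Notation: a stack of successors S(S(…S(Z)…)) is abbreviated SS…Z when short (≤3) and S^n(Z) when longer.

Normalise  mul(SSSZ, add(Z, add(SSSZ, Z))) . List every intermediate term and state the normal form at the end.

Answer: normal form = S^9(Z)  (in 31 steps)

Working:
  start: mul(SSSZ, add(Z, add(SSSZ, Z)))
  [1] add(add(Z, add(SSSZ, Z)), mul(SSZ, add(Z, add(SSSZ, Z))))
  [2] add(add(SSSZ, Z), mul(SSZ, add(Z, add(SSSZ, Z))))
  [3] add(S(add(SSZ, Z)), mul(SSZ, add(Z, add(SSSZ, Z))))
  [4] S(add(add(SSZ, Z), mul(SSZ, add(Z, add(SSSZ, Z)))))
  [5] S(add(S(add(SZ, Z)), mul(SSZ, add(Z, add(SSSZ, Z)))))
  [6] S(S(add(add(SZ, Z), mul(SSZ, add(Z, add(SSSZ, Z))))))
  [7] S(S(add(S(add(Z, Z)), mul(SSZ, add(Z, add(SSSZ, Z))))))
  [8] S(S(S(add(add(Z, Z), mul(SSZ, add(Z, add(SSSZ, Z)))))))
  [9] S(S(S(add(Z, mul(SSZ, add(Z, add(SSSZ, Z)))))))
  [10] S(S(S(mul(SSZ, add(Z, add(SSSZ, Z))))))
  [11] S(S(S(add(add(Z, add(SSSZ, Z)), mul(SZ, add(Z, add(SSSZ, Z)))))))
  [12] S(S(S(add(add(SSSZ, Z), mul(SZ, add(Z, add(SSSZ, Z)))))))
  [13] S(S(S(add(S(add(SSZ, Z)), mul(SZ, add(Z, add(SSSZ, Z)))))))
  [14] S(S(S(S(add(add(SSZ, Z), mul(SZ, add(Z, add(SSSZ, Z))))))))
  [15] S(S(S(S(add(S(add(SZ, Z)), mul(SZ, add(Z, add(SSSZ, Z))))))))
  [16] S(S(S(S(S(add(add(SZ, Z), mul(SZ, add(Z, add(SSSZ, Z)))))))))
  [17] S(S(S(S(S(add(S(add(Z, Z)), mul(SZ, add(Z, add(SSSZ, Z)))))))))
  [18] S(S(S(S(S(S(add(add(Z, Z), mul(SZ, add(Z, add(SSSZ, Z))))))))))
  [19] S(S(S(S(S(S(add(Z, mul(SZ, add(Z, add(SSSZ, Z))))))))))
  [20] S(S(S(S(S(S(mul(SZ, add(Z, add(SSSZ, Z)))))))))
  [21] S(S(S(S(S(S(add(add(Z, add(SSSZ, Z)), mul(Z, add(Z, add(SSSZ, Z))))))))))
  [22] S(S(S(S(S(S(add(add(SSSZ, Z), mul(Z, add(Z, add(SSSZ, Z))))))))))
  [23] S(S(S(S(S(S(add(S(add(SSZ, Z)), mul(Z, add(Z, add(SSSZ, Z))))))))))
  [24] S(S(S(S(S(S(S(add(add(SSZ, Z), mul(Z, add(Z, add(SSSZ, Z)))))))))))
  [25] S(S(S(S(S(S(S(add(S(add(SZ, Z)), mul(Z, add(Z, add(SSSZ, Z)))))))))))
  [26] S(S(S(S(S(S(S(S(add(add(SZ, Z), mul(Z, add(Z, add(SSSZ, Z))))))))))))
  [27] S(S(S(S(S(S(S(S(add(S(add(Z, Z)), mul(Z, add(Z, add(SSSZ, Z))))))))))))
  [28] S(S(S(S(S(S(S(S(S(add(add(Z, Z), mul(Z, add(Z, add(SSSZ, Z)))))))))))))
  [29] S(S(S(S(S(S(S(S(S(add(Z, mul(Z, add(Z, add(SSSZ, Z)))))))))))))
  [30] S(S(S(S(S(S(S(S(S(mul(Z, add(Z, add(SSSZ, Z))))))))))))
  [31] S^9(Z)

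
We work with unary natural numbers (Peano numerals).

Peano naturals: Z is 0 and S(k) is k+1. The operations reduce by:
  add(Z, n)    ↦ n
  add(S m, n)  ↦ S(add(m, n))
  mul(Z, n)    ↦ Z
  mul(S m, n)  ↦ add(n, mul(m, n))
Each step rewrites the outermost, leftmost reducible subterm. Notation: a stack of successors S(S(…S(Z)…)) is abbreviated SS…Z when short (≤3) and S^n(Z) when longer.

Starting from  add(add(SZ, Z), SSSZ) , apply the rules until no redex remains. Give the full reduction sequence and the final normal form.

Answer: normal form = S^4(Z)  (in 4 steps)

Working:
  start: add(add(SZ, Z), SSSZ)
  step 1: add(S(add(Z, Z)), SSSZ)
  step 2: S(add(add(Z, Z), SSSZ))
  step 3: S(add(Z, SSSZ))
  step 4: S^4(Z)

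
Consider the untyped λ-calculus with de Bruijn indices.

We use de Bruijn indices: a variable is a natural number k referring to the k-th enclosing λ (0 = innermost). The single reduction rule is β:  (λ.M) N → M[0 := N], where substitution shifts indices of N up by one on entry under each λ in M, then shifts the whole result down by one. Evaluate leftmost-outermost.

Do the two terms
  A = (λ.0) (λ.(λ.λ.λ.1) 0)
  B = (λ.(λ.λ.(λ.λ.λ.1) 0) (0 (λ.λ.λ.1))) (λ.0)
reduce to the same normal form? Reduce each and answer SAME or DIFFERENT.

Answer: SAME — A ⇓ λ.λ.λ.1, B ⇓ λ.λ.λ.1

Working:
Term A:
  start: (λ.0) (λ.(λ.λ.λ.1) 0)
  step 1: λ.(λ.λ.λ.1) 0
  step 2: λ.λ.λ.1

Term B:
  start: (λ.(λ.λ.(λ.λ.λ.1) 0) (0 (λ.λ.λ.1))) (λ.0)
  step 1: (λ.λ.(λ.λ.λ.1) 0) ((λ.0) (λ.λ.λ.1))
  step 2: λ.(λ.λ.λ.1) 0
  step 3: λ.λ.λ.1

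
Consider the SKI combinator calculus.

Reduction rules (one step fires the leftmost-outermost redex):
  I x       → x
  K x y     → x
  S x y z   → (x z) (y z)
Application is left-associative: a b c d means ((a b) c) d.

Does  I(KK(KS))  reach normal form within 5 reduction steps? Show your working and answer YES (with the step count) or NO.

  start: I(KK(KS))
  [1] KK(KS)
  [2] K

Answer: YES — reaches normal form K in 2 ≤ 5 steps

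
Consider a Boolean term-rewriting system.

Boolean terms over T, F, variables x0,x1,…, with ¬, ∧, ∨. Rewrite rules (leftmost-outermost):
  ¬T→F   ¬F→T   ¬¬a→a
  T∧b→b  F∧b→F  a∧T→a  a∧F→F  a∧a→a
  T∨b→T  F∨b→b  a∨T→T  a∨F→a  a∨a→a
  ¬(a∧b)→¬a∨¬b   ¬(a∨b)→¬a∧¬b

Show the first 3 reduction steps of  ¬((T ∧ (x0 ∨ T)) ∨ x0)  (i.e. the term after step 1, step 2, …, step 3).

  start: ¬((T ∧ (x0 ∨ T)) ∨ x0)
  →1  ¬(T ∧ (x0 ∨ T)) ∧ ¬x0
  →2  (¬T ∨ ¬(x0 ∨ T)) ∧ ¬x0
  →3  (F ∨ ¬(x0 ∨ T)) ∧ ¬x0

Answer: after 3 steps: (F ∨ ¬(x0 ∨ T)) ∧ ¬x0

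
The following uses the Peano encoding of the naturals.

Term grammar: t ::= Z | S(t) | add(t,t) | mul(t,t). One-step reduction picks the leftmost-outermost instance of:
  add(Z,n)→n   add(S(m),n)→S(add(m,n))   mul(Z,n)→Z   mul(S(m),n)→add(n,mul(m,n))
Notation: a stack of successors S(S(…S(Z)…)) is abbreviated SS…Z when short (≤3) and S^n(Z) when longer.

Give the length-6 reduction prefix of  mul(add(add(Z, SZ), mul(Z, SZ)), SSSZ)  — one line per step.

  start: mul(add(add(Z, SZ), mul(Z, SZ)), SSSZ)
  step 1: mul(add(SZ, mul(Z, SZ)), SSSZ)
  step 2: mul(S(add(Z, mul(Z, SZ))), SSSZ)
  step 3: add(SSSZ, mul(add(Z, mul(Z, SZ)), SSSZ))
  step 4: S(add(SSZ, mul(add(Z, mul(Z, SZ)), SSSZ)))
  step 5: S(S(add(SZ, mul(add(Z, mul(Z, SZ)), SSSZ))))
  step 6: S(S(S(add(Z, mul(add(Z, mul(Z, SZ)), SSSZ)))))

Answer: after 6 steps: S(S(S(add(Z, mul(add(Z, mul(Z, SZ)), SSSZ)))))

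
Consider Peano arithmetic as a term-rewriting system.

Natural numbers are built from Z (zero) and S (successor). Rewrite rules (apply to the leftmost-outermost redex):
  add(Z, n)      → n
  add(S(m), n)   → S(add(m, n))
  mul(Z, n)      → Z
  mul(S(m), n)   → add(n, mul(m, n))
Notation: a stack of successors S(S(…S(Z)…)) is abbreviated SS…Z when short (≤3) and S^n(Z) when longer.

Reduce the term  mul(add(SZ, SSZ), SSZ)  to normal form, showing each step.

  start: mul(add(SZ, SSZ), SSZ)
  [1] mul(S(add(Z, SSZ)), SSZ)
  [2] add(SSZ, mul(add(Z, SSZ), SSZ))
  [3] S(add(SZ, mul(add(Z, SSZ), SSZ)))
  [4] S(S(add(Z, mul(add(Z, SSZ), SSZ))))
  [5] S(S(mul(add(Z, SSZ), SSZ)))
  [6] S(S(mul(SSZ, SSZ)))
  [7] S(S(add(SSZ, mul(SZ, SSZ))))
  [8] S(S(S(add(SZ, mul(SZ, SSZ)))))
  [9] S(S(S(S(add(Z, mul(SZ, SSZ))))))
  [10] S(S(S(S(mul(SZ, SSZ)))))
  [11] S(S(S(S(add(SSZ, mul(Z, SSZ))))))
  [12] S(S(S(S(S(add(SZ, mul(Z, SSZ)))))))
  [13] S(S(S(S(S(S(add(Z, mul(Z, SSZ))))))))
  [14] S(S(S(S(S(S(mul(Z, SSZ)))))))
  [15] S^6(Z)

Answer: normal form = S^6(Z)  (in 15 steps)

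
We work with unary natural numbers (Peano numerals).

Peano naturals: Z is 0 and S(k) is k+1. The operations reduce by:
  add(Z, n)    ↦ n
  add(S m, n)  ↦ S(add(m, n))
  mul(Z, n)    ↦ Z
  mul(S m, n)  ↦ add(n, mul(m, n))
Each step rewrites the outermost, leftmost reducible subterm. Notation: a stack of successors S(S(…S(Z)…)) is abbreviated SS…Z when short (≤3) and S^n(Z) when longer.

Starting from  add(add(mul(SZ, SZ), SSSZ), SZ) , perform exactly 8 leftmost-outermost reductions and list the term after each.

Answer: after 8 steps: S(S(add(SSZ, SZ)))

Reduction:
  start: add(add(mul(SZ, SZ), SSSZ), SZ)
  step 1: add(add(add(SZ, mul(Z, SZ)), SSSZ), SZ)
  step 2: add(add(S(add(Z, mul(Z, SZ))), SSSZ), SZ)
  step 3: add(S(add(add(Z, mul(Z, SZ)), SSSZ)), SZ)
  step 4: S(add(add(add(Z, mul(Z, SZ)), SSSZ), SZ))
  step 5: S(add(add(mul(Z, SZ), SSSZ), SZ))
  step 6: S(add(add(Z, SSSZ), SZ))
  step 7: S(add(SSSZ, SZ))
  step 8: S(S(add(SSZ, SZ)))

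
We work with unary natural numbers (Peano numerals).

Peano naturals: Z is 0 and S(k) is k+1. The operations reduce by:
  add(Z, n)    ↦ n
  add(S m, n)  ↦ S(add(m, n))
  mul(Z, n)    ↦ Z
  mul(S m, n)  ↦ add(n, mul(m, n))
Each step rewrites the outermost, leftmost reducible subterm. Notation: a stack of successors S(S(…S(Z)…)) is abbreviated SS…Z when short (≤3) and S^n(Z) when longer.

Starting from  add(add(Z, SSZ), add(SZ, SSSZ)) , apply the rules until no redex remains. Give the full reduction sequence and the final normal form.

  start: add(add(Z, SSZ), add(SZ, SSSZ))
  [1] add(SSZ, add(SZ, SSSZ))
  [2] S(add(SZ, add(SZ, SSSZ)))
  [3] S(S(add(Z, add(SZ, SSSZ))))
  [4] S(S(add(SZ, SSSZ)))
  [5] S(S(S(add(Z, SSSZ))))
  [6] S^6(Z)

Answer: normal form = S^6(Z)  (in 6 steps)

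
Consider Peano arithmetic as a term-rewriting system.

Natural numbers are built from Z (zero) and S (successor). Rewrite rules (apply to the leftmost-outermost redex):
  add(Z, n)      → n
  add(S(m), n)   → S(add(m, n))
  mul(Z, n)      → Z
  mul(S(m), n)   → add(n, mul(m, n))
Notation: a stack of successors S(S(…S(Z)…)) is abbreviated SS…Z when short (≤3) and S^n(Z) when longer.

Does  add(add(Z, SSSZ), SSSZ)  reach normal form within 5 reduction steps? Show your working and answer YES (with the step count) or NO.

Answer: YES — reaches normal form S^6(Z) in 5 ≤ 5 steps

Derivation:
  start: add(add(Z, SSSZ), SSSZ)
  [1] add(SSSZ, SSSZ)
  [2] S(add(SSZ, SSSZ))
  [3] S(S(add(SZ, SSSZ)))
  [4] S(S(S(add(Z, SSSZ))))
  [5] S^6(Z)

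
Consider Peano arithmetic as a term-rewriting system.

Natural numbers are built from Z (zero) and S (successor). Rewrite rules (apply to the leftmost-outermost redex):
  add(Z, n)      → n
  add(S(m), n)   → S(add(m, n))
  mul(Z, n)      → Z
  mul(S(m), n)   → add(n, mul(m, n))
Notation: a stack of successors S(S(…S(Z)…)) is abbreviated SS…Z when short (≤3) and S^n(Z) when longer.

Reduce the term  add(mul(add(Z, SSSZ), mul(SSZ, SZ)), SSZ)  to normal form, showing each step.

  start: add(mul(add(Z, SSSZ), mul(SSZ, SZ)), SSZ)
  step 1: add(mul(SSSZ, mul(SSZ, SZ)), SSZ)
  step 2: add(add(mul(SSZ, SZ), mul(SSZ, mul(SSZ, SZ))), SSZ)
  step 3: add(add(add(SZ, mul(SZ, SZ)), mul(SSZ, mul(SSZ, SZ))), SSZ)
  step 4: add(add(S(add(Z, mul(SZ, SZ))), mul(SSZ, mul(SSZ, SZ))), SSZ)
  step 5: add(S(add(add(Z, mul(SZ, SZ)), mul(SSZ, mul(SSZ, SZ)))), SSZ)
  step 6: S(add(add(add(Z, mul(SZ, SZ)), mul(SSZ, mul(SSZ, SZ))), SSZ))
  step 7: S(add(add(mul(SZ, SZ), mul(SSZ, mul(SSZ, SZ))), SSZ))
  step 8: S(add(add(add(SZ, mul(Z, SZ)), mul(SSZ, mul(SSZ, SZ))), SSZ))
  step 9: S(add(add(S(add(Z, mul(Z, SZ))), mul(SSZ, mul(SSZ, SZ))), SSZ))
  step 10: S(add(S(add(add(Z, mul(Z, SZ)), mul(SSZ, mul(SSZ, SZ)))), SSZ))
  step 11: S(S(add(add(add(Z, mul(Z, SZ)), mul(SSZ, mul(SSZ, SZ))), SSZ)))
  step 12: S(S(add(add(mul(Z, SZ), mul(SSZ, mul(SSZ, SZ))), SSZ)))
  step 13: S(S(add(add(Z, mul(SSZ, mul(SSZ, SZ))), SSZ)))
  step 14: S(S(add(mul(SSZ, mul(SSZ, SZ)), SSZ)))
  step 15: S(S(add(add(mul(SSZ, SZ), mul(SZ, mul(SSZ, SZ))), SSZ)))
  step 16: S(S(add(add(add(SZ, mul(SZ, SZ)), mul(SZ, mul(SSZ, SZ))), SSZ)))
  step 17: S(S(add(add(S(add(Z, mul(SZ, SZ))), mul(SZ, mul(SSZ, SZ))), SSZ)))
  step 18: S(S(add(S(add(add(Z, mul(SZ, SZ)), mul(SZ, mul(SSZ, SZ)))), SSZ)))
  step 19: S(S(S(add(add(add(Z, mul(SZ, SZ)), mul(SZ, mul(SSZ, SZ))), SSZ))))
  step 20: S(S(S(add(add(mul(SZ, SZ), mul(SZ, mul(SSZ, SZ))), SSZ))))
  step 21: S(S(S(add(add(add(SZ, mul(Z, SZ)), mul(SZ, mul(SSZ, SZ))), SSZ))))
  step 22: S(S(S(add(add(S(add(Z, mul(Z, SZ))), mul(SZ, mul(SSZ, SZ))), SSZ))))
  step 23: S(S(S(add(S(add(add(Z, mul(Z, SZ)), mul(SZ, mul(SSZ, SZ)))), SSZ))))
  step 24: S(S(S(S(add(add(add(Z, mul(Z, SZ)), mul(SZ, mul(SSZ, SZ))), SSZ)))))
  step 25: S(S(S(S(add(add(mul(Z, SZ), mul(SZ, mul(SSZ, SZ))), SSZ)))))
  step 26: S(S(S(S(add(add(Z, mul(SZ, mul(SSZ, SZ))), SSZ)))))
  step 27: S(S(S(S(add(mul(SZ, mul(SSZ, SZ)), SSZ)))))
  step 28: S(S(S(S(add(add(mul(SSZ, SZ), mul(Z, mul(SSZ, SZ))), SSZ)))))
  step 29: S(S(S(S(add(add(add(SZ, mul(SZ, SZ)), mul(Z, mul(SSZ, SZ))), SSZ)))))
  step 30: S(S(S(S(add(add(S(add(Z, mul(SZ, SZ))), mul(Z, mul(SSZ, SZ))), SSZ)))))
  step 31: S(S(S(S(add(S(add(add(Z, mul(SZ, SZ)), mul(Z, mul(SSZ, SZ)))), SSZ)))))
  step 32: S(S(S(S(S(add(add(add(Z, mul(SZ, SZ)), mul(Z, mul(SSZ, SZ))), SSZ))))))
  step 33: S(S(S(S(S(add(add(mul(SZ, SZ), mul(Z, mul(SSZ, SZ))), SSZ))))))
  step 34: S(S(S(S(S(add(add(add(SZ, mul(Z, SZ)), mul(Z, mul(SSZ, SZ))), SSZ))))))
  step 35: S(S(S(S(S(add(add(S(add(Z, mul(Z, SZ))), mul(Z, mul(SSZ, SZ))), SSZ))))))
  step 36: S(S(S(S(S(add(S(add(add(Z, mul(Z, SZ)), mul(Z, mul(SSZ, SZ)))), SSZ))))))
  step 37: S(S(S(S(S(S(add(add(add(Z, mul(Z, SZ)), mul(Z, mul(SSZ, SZ))), SSZ)))))))
  step 38: S(S(S(S(S(S(add(add(mul(Z, SZ), mul(Z, mul(SSZ, SZ))), SSZ)))))))
  step 39: S(S(S(S(S(S(add(add(Z, mul(Z, mul(SSZ, SZ))), SSZ)))))))
  step 40: S(S(S(S(S(S(add(mul(Z, mul(SSZ, SZ)), SSZ)))))))
  step 41: S(S(S(S(S(S(add(Z, SSZ)))))))
  step 42: S^8(Z)

Answer: normal form = S^8(Z)  (in 42 steps)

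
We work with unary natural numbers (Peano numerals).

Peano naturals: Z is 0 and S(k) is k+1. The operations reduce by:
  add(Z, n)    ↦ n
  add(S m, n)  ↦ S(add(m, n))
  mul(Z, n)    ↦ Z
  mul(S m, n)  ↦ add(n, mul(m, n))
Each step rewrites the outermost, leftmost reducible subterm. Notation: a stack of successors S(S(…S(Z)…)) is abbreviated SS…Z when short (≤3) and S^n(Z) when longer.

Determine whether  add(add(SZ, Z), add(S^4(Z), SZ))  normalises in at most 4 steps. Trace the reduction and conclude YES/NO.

  start: add(add(SZ, Z), add(S^4(Z), SZ))
  →1  add(S(add(Z, Z)), add(S^4(Z), SZ))
  →2  S(add(add(Z, Z), add(S^4(Z), SZ)))
  →3  S(add(Z, add(S^4(Z), SZ)))
  →4  S(add(S^4(Z), SZ))

Answer: NO — after 4 steps the term is S(add(S^4(Z), SZ)), not yet normal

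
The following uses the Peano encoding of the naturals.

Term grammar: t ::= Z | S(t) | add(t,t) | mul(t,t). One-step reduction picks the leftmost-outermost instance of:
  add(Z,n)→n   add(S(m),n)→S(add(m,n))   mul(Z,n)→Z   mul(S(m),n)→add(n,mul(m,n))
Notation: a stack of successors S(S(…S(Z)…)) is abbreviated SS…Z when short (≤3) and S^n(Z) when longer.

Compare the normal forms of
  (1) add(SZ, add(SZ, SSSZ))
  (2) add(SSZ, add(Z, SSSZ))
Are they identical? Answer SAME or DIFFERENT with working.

Answer: SAME — A ⇓ S^5(Z), B ⇓ S^5(Z)

Reduction:
Term A:
  start: add(SZ, add(SZ, SSSZ))
  →1  S(add(Z, add(SZ, SSSZ)))
  →2  S(add(SZ, SSSZ))
  →3  S(S(add(Z, SSSZ)))
  →4  S^5(Z)

Term B:
  start: add(SSZ, add(Z, SSSZ))
  →1  S(add(SZ, add(Z, SSSZ)))
  →2  S(S(add(Z, add(Z, SSSZ))))
  →3  S(S(add(Z, SSSZ)))
  →4  S^5(Z)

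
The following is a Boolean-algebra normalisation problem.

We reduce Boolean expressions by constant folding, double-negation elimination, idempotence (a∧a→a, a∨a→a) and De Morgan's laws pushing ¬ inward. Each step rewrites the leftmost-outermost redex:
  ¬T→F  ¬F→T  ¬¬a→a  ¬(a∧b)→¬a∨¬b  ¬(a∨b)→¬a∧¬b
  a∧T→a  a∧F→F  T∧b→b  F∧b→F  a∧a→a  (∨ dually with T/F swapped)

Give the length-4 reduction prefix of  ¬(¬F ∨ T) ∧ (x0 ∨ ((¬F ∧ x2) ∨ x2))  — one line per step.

Answer: after 4 steps: F

Derivation:
  start: ¬(¬F ∨ T) ∧ (x0 ∨ ((¬F ∧ x2) ∨ x2))
  step 1: (¬¬F ∧ ¬T) ∧ (x0 ∨ ((¬F ∧ x2) ∨ x2))
  step 2: (F ∧ ¬T) ∧ (x0 ∨ ((¬F ∧ x2) ∨ x2))
  step 3: F ∧ (x0 ∨ ((¬F ∧ x2) ∨ x2))
  step 4: F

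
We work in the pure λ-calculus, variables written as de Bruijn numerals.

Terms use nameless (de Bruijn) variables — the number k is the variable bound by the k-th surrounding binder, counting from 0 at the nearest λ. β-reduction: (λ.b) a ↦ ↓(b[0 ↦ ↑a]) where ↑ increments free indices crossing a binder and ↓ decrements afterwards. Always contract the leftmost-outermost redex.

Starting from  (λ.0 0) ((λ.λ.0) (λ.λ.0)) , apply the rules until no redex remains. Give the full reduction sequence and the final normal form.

  start: (λ.0 0) ((λ.λ.0) (λ.λ.0))
  [1] (λ.λ.0) (λ.λ.0) ((λ.λ.0) (λ.λ.0))
  [2] (λ.0) ((λ.λ.0) (λ.λ.0))
  [3] (λ.λ.0) (λ.λ.0)
  [4] λ.0

Answer: normal form = λ.0  (in 4 steps)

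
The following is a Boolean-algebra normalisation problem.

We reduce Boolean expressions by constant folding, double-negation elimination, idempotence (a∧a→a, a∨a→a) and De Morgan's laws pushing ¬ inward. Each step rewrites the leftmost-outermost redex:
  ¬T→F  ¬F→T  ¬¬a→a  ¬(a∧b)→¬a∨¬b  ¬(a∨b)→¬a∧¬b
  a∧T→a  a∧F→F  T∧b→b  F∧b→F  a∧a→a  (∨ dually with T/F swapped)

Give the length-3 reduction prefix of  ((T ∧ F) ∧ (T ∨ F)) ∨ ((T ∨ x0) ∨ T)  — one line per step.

Answer: after 3 steps: (T ∨ x0) ∨ T

Working:
  start: ((T ∧ F) ∧ (T ∨ F)) ∨ ((T ∨ x0) ∨ T)
  [1] (F ∧ (T ∨ F)) ∨ ((T ∨ x0) ∨ T)
  [2] F ∨ ((T ∨ x0) ∨ T)
  [3] (T ∨ x0) ∨ T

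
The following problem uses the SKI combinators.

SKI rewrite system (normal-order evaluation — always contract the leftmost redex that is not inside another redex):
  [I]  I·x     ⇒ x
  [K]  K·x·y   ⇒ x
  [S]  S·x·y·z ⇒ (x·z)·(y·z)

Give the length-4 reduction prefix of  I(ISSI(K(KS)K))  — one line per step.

  start: I(ISSI(K(KS)K))
  step 1: ISSI(K(KS)K)
  step 2: SSI(K(KS)K)
  step 3: S(K(KS)K)(I(K(KS)K))
  step 4: S(KS)(I(K(KS)K))

Answer: after 4 steps: S(KS)(I(K(KS)K))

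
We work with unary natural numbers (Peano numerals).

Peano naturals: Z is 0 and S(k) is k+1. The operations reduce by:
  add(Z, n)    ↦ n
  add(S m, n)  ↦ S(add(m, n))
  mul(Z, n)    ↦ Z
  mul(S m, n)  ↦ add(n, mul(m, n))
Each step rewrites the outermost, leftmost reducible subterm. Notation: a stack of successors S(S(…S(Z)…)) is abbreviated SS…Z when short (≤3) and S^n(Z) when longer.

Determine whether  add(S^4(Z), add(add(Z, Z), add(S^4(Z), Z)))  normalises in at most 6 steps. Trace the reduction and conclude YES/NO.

Answer: NO — after 6 steps the term is S(S(S(S(add(Z, add(S^4(Z), Z)))))), not yet normal

Derivation:
  start: add(S^4(Z), add(add(Z, Z), add(S^4(Z), Z)))
  [1] S(add(SSSZ, add(add(Z, Z), add(S^4(Z), Z))))
  [2] S(S(add(SSZ, add(add(Z, Z), add(S^4(Z), Z)))))
  [3] S(S(S(add(SZ, add(add(Z, Z), add(S^4(Z), Z))))))
  [4] S(S(S(S(add(Z, add(add(Z, Z), add(S^4(Z), Z)))))))
  [5] S(S(S(S(add(add(Z, Z), add(S^4(Z), Z))))))
  [6] S(S(S(S(add(Z, add(S^4(Z), Z))))))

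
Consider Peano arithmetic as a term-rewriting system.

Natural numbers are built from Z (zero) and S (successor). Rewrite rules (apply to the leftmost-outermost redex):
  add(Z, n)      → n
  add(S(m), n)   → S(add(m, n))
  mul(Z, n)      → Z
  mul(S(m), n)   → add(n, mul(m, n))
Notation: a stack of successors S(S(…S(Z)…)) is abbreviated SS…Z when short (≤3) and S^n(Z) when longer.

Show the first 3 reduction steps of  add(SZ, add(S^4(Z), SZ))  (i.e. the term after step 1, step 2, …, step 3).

  start: add(SZ, add(S^4(Z), SZ))
  [1] S(add(Z, add(S^4(Z), SZ)))
  [2] S(add(S^4(Z), SZ))
  [3] S(S(add(SSSZ, SZ)))

Answer: after 3 steps: S(S(add(SSSZ, SZ)))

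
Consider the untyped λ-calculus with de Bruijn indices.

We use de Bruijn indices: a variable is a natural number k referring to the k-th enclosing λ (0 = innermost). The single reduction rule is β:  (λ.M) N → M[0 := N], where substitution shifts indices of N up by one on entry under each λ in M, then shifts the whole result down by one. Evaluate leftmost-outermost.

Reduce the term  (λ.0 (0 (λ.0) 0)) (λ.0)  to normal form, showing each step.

Answer: normal form = λ.0  (in 4 steps)

Reduction:
  start: (λ.0 (0 (λ.0) 0)) (λ.0)
  step 1: (λ.0) ((λ.0) (λ.0) (λ.0))
  step 2: (λ.0) (λ.0) (λ.0)
  step 3: (λ.0) (λ.0)
  step 4: λ.0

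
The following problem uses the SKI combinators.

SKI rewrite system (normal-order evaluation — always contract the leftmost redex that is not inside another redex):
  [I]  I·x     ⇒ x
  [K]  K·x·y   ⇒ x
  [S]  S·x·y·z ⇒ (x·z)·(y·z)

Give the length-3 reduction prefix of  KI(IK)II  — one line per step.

  start: KI(IK)II
  →1  III
  →2  II
  →3  I

Answer: after 3 steps: I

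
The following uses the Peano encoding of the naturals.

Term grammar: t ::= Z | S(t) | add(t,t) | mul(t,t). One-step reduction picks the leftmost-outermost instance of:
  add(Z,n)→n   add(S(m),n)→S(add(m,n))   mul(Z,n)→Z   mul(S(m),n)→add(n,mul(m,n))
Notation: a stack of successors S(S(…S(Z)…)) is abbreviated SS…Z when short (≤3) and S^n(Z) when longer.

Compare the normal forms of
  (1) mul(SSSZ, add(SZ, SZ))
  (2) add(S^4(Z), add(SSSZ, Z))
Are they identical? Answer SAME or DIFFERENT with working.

Answer: DIFFERENT — A ⇓ S^6(Z), B ⇓ S^7(Z)

Reduction:
Term A:
  start: mul(SSSZ, add(SZ, SZ))
  step 1: add(add(SZ, SZ), mul(SSZ, add(SZ, SZ)))
  step 2: add(S(add(Z, SZ)), mul(SSZ, add(SZ, SZ)))
  step 3: S(add(add(Z, SZ), mul(SSZ, add(SZ, SZ))))
  step 4: S(add(SZ, mul(SSZ, add(SZ, SZ))))
  step 5: S(S(add(Z, mul(SSZ, add(SZ, SZ)))))
  step 6: S(S(mul(SSZ, add(SZ, SZ))))
  step 7: S(S(add(add(SZ, SZ), mul(SZ, add(SZ, SZ)))))
  step 8: S(S(add(S(add(Z, SZ)), mul(SZ, add(SZ, SZ)))))
  step 9: S(S(S(add(add(Z, SZ), mul(SZ, add(SZ, SZ))))))
  step 10: S(S(S(add(SZ, mul(SZ, add(SZ, SZ))))))
  step 11: S(S(S(S(add(Z, mul(SZ, add(SZ, SZ)))))))
  step 12: S(S(S(S(mul(SZ, add(SZ, SZ))))))
  step 13: S(S(S(S(add(add(SZ, SZ), mul(Z, add(SZ, SZ)))))))
  step 14: S(S(S(S(add(S(add(Z, SZ)), mul(Z, add(SZ, SZ)))))))
  step 15: S(S(S(S(S(add(add(Z, SZ), mul(Z, add(SZ, SZ))))))))
  step 16: S(S(S(S(S(add(SZ, mul(Z, add(SZ, SZ))))))))
  step 17: S(S(S(S(S(S(add(Z, mul(Z, add(SZ, SZ)))))))))
  step 18: S(S(S(S(S(S(mul(Z, add(SZ, SZ))))))))
  step 19: S^6(Z)

Term B:
  start: add(S^4(Z), add(SSSZ, Z))
  step 1: S(add(SSSZ, add(SSSZ, Z)))
  step 2: S(S(add(SSZ, add(SSSZ, Z))))
  step 3: S(S(S(add(SZ, add(SSSZ, Z)))))
  step 4: S(S(S(S(add(Z, add(SSSZ, Z))))))
  step 5: S(S(S(S(add(SSSZ, Z)))))
  step 6: S(S(S(S(S(add(SSZ, Z))))))
  step 7: S(S(S(S(S(S(add(SZ, Z)))))))
  step 8: S(S(S(S(S(S(S(add(Z, Z))))))))
  step 9: S^7(Z)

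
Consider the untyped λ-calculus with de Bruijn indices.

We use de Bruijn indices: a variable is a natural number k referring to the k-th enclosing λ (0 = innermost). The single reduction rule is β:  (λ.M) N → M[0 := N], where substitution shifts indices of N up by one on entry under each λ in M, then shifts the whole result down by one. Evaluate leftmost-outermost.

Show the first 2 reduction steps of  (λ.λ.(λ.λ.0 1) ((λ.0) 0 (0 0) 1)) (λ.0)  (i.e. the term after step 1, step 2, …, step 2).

Answer: after 2 steps: λ.λ.0 ((λ.0) 1 (1 1) (λ.0))

Derivation:
  start: (λ.λ.(λ.λ.0 1) ((λ.0) 0 (0 0) 1)) (λ.0)
  →1  λ.(λ.λ.0 1) ((λ.0) 0 (0 0) (λ.0))
  →2  λ.λ.0 ((λ.0) 1 (1 1) (λ.0))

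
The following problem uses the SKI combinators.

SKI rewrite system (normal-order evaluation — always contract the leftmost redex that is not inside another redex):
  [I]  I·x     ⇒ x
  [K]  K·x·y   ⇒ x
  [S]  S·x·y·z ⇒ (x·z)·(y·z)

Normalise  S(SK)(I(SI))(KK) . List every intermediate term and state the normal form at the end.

Answer: normal form = SI(KK)  (in 4 steps)

Working:
  start: S(SK)(I(SI))(KK)
  step 1: SK(KK)(I(SI)(KK))
  step 2: K(I(SI)(KK))(KK(I(SI)(KK)))
  step 3: I(SI)(KK)
  step 4: SI(KK)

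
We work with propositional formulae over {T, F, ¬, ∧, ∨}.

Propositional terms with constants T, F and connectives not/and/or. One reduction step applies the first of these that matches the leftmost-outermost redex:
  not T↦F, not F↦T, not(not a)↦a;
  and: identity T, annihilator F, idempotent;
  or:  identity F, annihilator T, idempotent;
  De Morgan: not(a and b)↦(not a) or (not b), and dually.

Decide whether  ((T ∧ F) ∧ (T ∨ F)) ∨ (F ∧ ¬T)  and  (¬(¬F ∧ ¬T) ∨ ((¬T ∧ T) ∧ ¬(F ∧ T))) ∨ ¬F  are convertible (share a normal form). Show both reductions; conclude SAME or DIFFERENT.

Term A:
  start: ((T ∧ F) ∧ (T ∨ F)) ∨ (F ∧ ¬T)
  step 1: (F ∧ (T ∨ F)) ∨ (F ∧ ¬T)
  step 2: F ∨ (F ∧ ¬T)
  step 3: F ∧ ¬T
  step 4: F

Term B:
  start: (¬(¬F ∧ ¬T) ∨ ((¬T ∧ T) ∧ ¬(F ∧ T))) ∨ ¬F
  step 1: ((¬¬F ∨ ¬¬T) ∨ ((¬T ∧ T) ∧ ¬(F ∧ T))) ∨ ¬F
  step 2: ((F ∨ ¬¬T) ∨ ((¬T ∧ T) ∧ ¬(F ∧ T))) ∨ ¬F
  step 3: (¬¬T ∨ ((¬T ∧ T) ∧ ¬(F ∧ T))) ∨ ¬F
  step 4: (T ∨ ((¬T ∧ T) ∧ ¬(F ∧ T))) ∨ ¬F
  step 5: T ∨ ¬F
  step 6: T

Answer: DIFFERENT — A ⇓ F, B ⇓ T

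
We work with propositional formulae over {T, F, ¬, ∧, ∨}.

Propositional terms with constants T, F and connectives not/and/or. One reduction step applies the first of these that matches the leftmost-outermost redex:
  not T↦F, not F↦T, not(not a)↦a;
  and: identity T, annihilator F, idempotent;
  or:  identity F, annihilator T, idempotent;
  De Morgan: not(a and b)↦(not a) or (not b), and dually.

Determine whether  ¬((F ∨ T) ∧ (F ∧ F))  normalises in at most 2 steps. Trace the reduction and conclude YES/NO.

  start: ¬((F ∨ T) ∧ (F ∧ F))
  →1  ¬(F ∨ T) ∨ ¬(F ∧ F)
  →2  (¬F ∧ ¬T) ∨ ¬(F ∧ F)

Answer: NO — after 2 steps the term is (¬F ∧ ¬T) ∨ ¬(F ∧ F), not yet normal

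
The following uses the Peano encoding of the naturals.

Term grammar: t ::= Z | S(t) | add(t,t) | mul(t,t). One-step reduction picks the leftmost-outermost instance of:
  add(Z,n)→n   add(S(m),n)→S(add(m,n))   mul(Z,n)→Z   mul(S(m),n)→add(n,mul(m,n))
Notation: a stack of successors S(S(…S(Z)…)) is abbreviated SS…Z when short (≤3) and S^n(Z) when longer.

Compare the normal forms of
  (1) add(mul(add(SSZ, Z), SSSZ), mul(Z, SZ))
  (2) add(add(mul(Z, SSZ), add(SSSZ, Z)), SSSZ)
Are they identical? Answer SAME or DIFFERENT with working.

Answer: SAME — A ⇓ S^6(Z), B ⇓ S^6(Z)

Working:
Term A:
  start: add(mul(add(SSZ, Z), SSSZ), mul(Z, SZ))
  [1] add(mul(S(add(SZ, Z)), SSSZ), mul(Z, SZ))
  [2] add(add(SSSZ, mul(add(SZ, Z), SSSZ)), mul(Z, SZ))
  [3] add(S(add(SSZ, mul(add(SZ, Z), SSSZ))), mul(Z, SZ))
  [4] S(add(add(SSZ, mul(add(SZ, Z), SSSZ)), mul(Z, SZ)))
  [5] S(add(S(add(SZ, mul(add(SZ, Z), SSSZ))), mul(Z, SZ)))
  [6] S(S(add(add(SZ, mul(add(SZ, Z), SSSZ)), mul(Z, SZ))))
  [7] S(S(add(S(add(Z, mul(add(SZ, Z), SSSZ))), mul(Z, SZ))))
  [8] S(S(S(add(add(Z, mul(add(SZ, Z), SSSZ)), mul(Z, SZ)))))
  [9] S(S(S(add(mul(add(SZ, Z), SSSZ), mul(Z, SZ)))))
  [10] S(S(S(add(mul(S(add(Z, Z)), SSSZ), mul(Z, SZ)))))
  [11] S(S(S(add(add(SSSZ, mul(add(Z, Z), SSSZ)), mul(Z, SZ)))))
  [12] S(S(S(add(S(add(SSZ, mul(add(Z, Z), SSSZ))), mul(Z, SZ)))))
  [13] S(S(S(S(add(add(SSZ, mul(add(Z, Z), SSSZ)), mul(Z, SZ))))))
  [14] S(S(S(S(add(S(add(SZ, mul(add(Z, Z), SSSZ))), mul(Z, SZ))))))
  [15] S(S(S(S(S(add(add(SZ, mul(add(Z, Z), SSSZ)), mul(Z, SZ)))))))
  [16] S(S(S(S(S(add(S(add(Z, mul(add(Z, Z), SSSZ))), mul(Z, SZ)))))))
  [17] S(S(S(S(S(S(add(add(Z, mul(add(Z, Z), SSSZ)), mul(Z, SZ))))))))
  [18] S(S(S(S(S(S(add(mul(add(Z, Z), SSSZ), mul(Z, SZ))))))))
  [19] S(S(S(S(S(S(add(mul(Z, SSSZ), mul(Z, SZ))))))))
  [20] S(S(S(S(S(S(add(Z, mul(Z, SZ))))))))
  [21] S(S(S(S(S(S(mul(Z, SZ)))))))
  [22] S^6(Z)

Term B:
  start: add(add(mul(Z, SSZ), add(SSSZ, Z)), SSSZ)
  [1] add(add(Z, add(SSSZ, Z)), SSSZ)
  [2] add(add(SSSZ, Z), SSSZ)
  [3] add(S(add(SSZ, Z)), SSSZ)
  [4] S(add(add(SSZ, Z), SSSZ))
  [5] S(add(S(add(SZ, Z)), SSSZ))
  [6] S(S(add(add(SZ, Z), SSSZ)))
  [7] S(S(add(S(add(Z, Z)), SSSZ)))
  [8] S(S(S(add(add(Z, Z), SSSZ))))
  [9] S(S(S(add(Z, SSSZ))))
  [10] S^6(Z)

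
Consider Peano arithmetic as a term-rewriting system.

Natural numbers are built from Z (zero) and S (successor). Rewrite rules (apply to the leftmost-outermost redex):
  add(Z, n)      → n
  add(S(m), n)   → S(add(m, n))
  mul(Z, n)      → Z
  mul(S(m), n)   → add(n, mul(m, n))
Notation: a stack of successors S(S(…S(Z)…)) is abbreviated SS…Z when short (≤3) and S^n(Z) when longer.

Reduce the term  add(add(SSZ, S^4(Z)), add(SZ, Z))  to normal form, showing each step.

Answer: normal form = S^7(Z)  (in 12 steps)

Working:
  start: add(add(SSZ, S^4(Z)), add(SZ, Z))
  step 1: add(S(add(SZ, S^4(Z))), add(SZ, Z))
  step 2: S(add(add(SZ, S^4(Z)), add(SZ, Z)))
  step 3: S(add(S(add(Z, S^4(Z))), add(SZ, Z)))
  step 4: S(S(add(add(Z, S^4(Z)), add(SZ, Z))))
  step 5: S(S(add(S^4(Z), add(SZ, Z))))
  step 6: S(S(S(add(SSSZ, add(SZ, Z)))))
  step 7: S(S(S(S(add(SSZ, add(SZ, Z))))))
  step 8: S(S(S(S(S(add(SZ, add(SZ, Z)))))))
  step 9: S(S(S(S(S(S(add(Z, add(SZ, Z))))))))
  step 10: S(S(S(S(S(S(add(SZ, Z)))))))
  step 11: S(S(S(S(S(S(S(add(Z, Z))))))))
  step 12: S^7(Z)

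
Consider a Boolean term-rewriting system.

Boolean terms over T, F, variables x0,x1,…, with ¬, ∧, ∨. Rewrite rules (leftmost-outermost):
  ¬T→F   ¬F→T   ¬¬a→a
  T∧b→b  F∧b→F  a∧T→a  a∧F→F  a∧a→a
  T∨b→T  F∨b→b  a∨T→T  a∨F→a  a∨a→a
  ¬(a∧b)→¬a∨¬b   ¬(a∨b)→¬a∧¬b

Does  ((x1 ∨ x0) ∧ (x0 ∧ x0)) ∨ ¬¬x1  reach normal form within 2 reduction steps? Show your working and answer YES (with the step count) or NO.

  start: ((x1 ∨ x0) ∧ (x0 ∧ x0)) ∨ ¬¬x1
  [1] ((x1 ∨ x0) ∧ x0) ∨ ¬¬x1
  [2] ((x1 ∨ x0) ∧ x0) ∨ x1

Answer: YES — reaches normal form ((x1 ∨ x0) ∧ x0) ∨ x1 in 2 ≤ 2 steps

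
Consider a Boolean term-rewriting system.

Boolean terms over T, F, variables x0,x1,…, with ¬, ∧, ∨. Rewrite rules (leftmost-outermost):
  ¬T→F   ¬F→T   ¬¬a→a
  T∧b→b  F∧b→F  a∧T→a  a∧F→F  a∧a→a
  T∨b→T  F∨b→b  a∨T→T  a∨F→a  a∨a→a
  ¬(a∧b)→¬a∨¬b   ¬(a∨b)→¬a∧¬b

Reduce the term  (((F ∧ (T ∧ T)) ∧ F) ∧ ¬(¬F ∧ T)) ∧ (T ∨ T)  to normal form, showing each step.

Answer: normal form = F  (in 3 steps)

Derivation:
  start: (((F ∧ (T ∧ T)) ∧ F) ∧ ¬(¬F ∧ T)) ∧ (T ∨ T)
  [1] (F ∧ ¬(¬F ∧ T)) ∧ (T ∨ T)
  [2] F ∧ (T ∨ T)
  [3] F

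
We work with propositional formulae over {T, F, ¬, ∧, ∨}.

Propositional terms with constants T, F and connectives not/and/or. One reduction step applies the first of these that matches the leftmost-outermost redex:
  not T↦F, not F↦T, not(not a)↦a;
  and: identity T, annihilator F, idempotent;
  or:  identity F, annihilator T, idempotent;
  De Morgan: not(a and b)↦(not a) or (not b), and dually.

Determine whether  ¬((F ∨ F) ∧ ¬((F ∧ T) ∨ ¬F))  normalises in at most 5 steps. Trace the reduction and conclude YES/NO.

  start: ¬((F ∨ F) ∧ ¬((F ∧ T) ∨ ¬F))
  step 1: ¬(F ∨ F) ∨ ¬¬((F ∧ T) ∨ ¬F)
  step 2: (¬F ∧ ¬F) ∨ ¬¬((F ∧ T) ∨ ¬F)
  step 3: ¬F ∨ ¬¬((F ∧ T) ∨ ¬F)
  step 4: T ∨ ¬¬((F ∧ T) ∨ ¬F)
  step 5: T

Answer: YES — reaches normal form T in 5 ≤ 5 steps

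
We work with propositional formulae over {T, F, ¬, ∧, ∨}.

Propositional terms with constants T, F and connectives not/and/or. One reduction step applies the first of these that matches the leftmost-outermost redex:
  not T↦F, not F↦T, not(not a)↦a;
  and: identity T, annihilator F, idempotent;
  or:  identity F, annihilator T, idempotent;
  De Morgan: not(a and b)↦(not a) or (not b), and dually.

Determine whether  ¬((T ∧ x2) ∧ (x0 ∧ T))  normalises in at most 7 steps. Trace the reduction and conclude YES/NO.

  start: ¬((T ∧ x2) ∧ (x0 ∧ T))
  step 1: ¬(T ∧ x2) ∨ ¬(x0 ∧ T)
  step 2: (¬T ∨ ¬x2) ∨ ¬(x0 ∧ T)
  step 3: (F ∨ ¬x2) ∨ ¬(x0 ∧ T)
  step 4: ¬x2 ∨ ¬(x0 ∧ T)
  step 5: ¬x2 ∨ (¬x0 ∨ ¬T)
  step 6: ¬x2 ∨ (¬x0 ∨ F)
  step 7: ¬x2 ∨ ¬x0

Answer: YES — reaches normal form ¬x2 ∨ ¬x0 in 7 ≤ 7 steps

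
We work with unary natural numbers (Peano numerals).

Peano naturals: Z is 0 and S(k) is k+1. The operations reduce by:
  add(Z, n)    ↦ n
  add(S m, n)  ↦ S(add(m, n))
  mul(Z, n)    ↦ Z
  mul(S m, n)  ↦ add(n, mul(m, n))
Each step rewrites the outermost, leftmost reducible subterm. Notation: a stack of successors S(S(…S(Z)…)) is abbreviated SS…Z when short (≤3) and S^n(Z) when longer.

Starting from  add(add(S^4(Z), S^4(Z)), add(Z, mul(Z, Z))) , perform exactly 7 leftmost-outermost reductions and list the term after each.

Answer: after 7 steps: S(S(S(add(S(add(Z, S^4(Z))), add(Z, mul(Z, Z))))))

Working:
  start: add(add(S^4(Z), S^4(Z)), add(Z, mul(Z, Z)))
  →1  add(S(add(SSSZ, S^4(Z))), add(Z, mul(Z, Z)))
  →2  S(add(add(SSSZ, S^4(Z)), add(Z, mul(Z, Z))))
  →3  S(add(S(add(SSZ, S^4(Z))), add(Z, mul(Z, Z))))
  →4  S(S(add(add(SSZ, S^4(Z)), add(Z, mul(Z, Z)))))
  →5  S(S(add(S(add(SZ, S^4(Z))), add(Z, mul(Z, Z)))))
  →6  S(S(S(add(add(SZ, S^4(Z)), add(Z, mul(Z, Z))))))
  →7  S(S(S(add(S(add(Z, S^4(Z))), add(Z, mul(Z, Z))))))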